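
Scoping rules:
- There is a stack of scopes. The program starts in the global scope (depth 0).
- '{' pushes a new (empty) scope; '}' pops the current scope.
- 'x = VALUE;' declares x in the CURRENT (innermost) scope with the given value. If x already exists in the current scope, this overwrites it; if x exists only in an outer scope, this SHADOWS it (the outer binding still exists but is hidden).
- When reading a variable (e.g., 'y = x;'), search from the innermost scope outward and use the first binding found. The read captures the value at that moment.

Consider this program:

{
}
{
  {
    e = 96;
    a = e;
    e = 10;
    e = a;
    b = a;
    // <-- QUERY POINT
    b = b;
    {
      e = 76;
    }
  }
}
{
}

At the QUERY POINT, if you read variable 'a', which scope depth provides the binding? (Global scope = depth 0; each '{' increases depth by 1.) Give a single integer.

Answer: 2

Derivation:
Step 1: enter scope (depth=1)
Step 2: exit scope (depth=0)
Step 3: enter scope (depth=1)
Step 4: enter scope (depth=2)
Step 5: declare e=96 at depth 2
Step 6: declare a=(read e)=96 at depth 2
Step 7: declare e=10 at depth 2
Step 8: declare e=(read a)=96 at depth 2
Step 9: declare b=(read a)=96 at depth 2
Visible at query point: a=96 b=96 e=96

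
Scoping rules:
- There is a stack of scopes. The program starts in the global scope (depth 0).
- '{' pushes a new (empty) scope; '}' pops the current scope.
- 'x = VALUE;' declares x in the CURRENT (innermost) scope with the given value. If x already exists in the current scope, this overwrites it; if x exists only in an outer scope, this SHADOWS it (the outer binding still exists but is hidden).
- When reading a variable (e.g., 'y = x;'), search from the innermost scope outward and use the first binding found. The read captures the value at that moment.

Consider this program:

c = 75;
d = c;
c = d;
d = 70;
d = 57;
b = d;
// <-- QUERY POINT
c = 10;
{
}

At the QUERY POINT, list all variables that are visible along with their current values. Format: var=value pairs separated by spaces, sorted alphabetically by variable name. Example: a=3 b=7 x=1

Step 1: declare c=75 at depth 0
Step 2: declare d=(read c)=75 at depth 0
Step 3: declare c=(read d)=75 at depth 0
Step 4: declare d=70 at depth 0
Step 5: declare d=57 at depth 0
Step 6: declare b=(read d)=57 at depth 0
Visible at query point: b=57 c=75 d=57

Answer: b=57 c=75 d=57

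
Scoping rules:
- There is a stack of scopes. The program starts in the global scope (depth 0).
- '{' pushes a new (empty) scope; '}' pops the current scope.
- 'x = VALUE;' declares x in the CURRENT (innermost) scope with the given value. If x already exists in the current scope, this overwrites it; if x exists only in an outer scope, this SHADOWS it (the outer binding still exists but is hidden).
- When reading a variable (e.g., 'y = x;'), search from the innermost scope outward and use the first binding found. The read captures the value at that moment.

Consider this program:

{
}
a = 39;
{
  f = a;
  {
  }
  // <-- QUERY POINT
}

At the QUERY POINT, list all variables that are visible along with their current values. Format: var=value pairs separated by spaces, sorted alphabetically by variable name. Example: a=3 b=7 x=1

Answer: a=39 f=39

Derivation:
Step 1: enter scope (depth=1)
Step 2: exit scope (depth=0)
Step 3: declare a=39 at depth 0
Step 4: enter scope (depth=1)
Step 5: declare f=(read a)=39 at depth 1
Step 6: enter scope (depth=2)
Step 7: exit scope (depth=1)
Visible at query point: a=39 f=39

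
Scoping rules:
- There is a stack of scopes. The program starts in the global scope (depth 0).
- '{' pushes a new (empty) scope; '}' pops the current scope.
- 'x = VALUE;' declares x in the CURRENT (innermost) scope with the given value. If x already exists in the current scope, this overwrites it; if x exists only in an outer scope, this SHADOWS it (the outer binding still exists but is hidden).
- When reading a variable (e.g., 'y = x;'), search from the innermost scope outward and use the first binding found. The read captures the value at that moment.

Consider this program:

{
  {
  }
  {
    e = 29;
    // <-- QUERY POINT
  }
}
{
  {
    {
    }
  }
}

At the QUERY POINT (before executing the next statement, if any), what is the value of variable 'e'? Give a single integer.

Answer: 29

Derivation:
Step 1: enter scope (depth=1)
Step 2: enter scope (depth=2)
Step 3: exit scope (depth=1)
Step 4: enter scope (depth=2)
Step 5: declare e=29 at depth 2
Visible at query point: e=29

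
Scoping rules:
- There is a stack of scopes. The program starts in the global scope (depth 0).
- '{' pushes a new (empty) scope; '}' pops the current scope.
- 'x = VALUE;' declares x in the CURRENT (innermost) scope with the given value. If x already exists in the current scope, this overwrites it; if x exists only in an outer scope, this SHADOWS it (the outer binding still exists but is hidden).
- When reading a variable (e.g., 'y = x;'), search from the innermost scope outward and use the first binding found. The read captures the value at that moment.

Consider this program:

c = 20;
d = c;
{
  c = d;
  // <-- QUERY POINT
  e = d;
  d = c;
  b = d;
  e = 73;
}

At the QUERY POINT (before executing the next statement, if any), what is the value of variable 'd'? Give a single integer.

Answer: 20

Derivation:
Step 1: declare c=20 at depth 0
Step 2: declare d=(read c)=20 at depth 0
Step 3: enter scope (depth=1)
Step 4: declare c=(read d)=20 at depth 1
Visible at query point: c=20 d=20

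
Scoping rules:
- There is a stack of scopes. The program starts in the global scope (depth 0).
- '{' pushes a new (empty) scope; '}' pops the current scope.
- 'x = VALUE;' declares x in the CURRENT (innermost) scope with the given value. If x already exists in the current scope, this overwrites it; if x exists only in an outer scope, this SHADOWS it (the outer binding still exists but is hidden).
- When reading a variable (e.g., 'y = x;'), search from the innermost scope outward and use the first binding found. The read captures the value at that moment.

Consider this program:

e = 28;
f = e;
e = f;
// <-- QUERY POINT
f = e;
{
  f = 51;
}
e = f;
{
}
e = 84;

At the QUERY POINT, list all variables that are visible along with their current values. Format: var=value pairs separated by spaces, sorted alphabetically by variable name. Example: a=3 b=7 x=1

Step 1: declare e=28 at depth 0
Step 2: declare f=(read e)=28 at depth 0
Step 3: declare e=(read f)=28 at depth 0
Visible at query point: e=28 f=28

Answer: e=28 f=28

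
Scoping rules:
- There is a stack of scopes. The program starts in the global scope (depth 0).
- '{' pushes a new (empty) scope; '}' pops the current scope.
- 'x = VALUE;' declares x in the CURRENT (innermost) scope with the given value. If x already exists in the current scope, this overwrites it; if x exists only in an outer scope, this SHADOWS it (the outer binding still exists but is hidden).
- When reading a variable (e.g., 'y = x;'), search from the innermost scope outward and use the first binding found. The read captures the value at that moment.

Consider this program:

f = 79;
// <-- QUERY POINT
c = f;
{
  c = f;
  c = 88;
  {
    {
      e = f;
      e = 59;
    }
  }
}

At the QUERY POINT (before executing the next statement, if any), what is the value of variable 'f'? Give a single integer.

Answer: 79

Derivation:
Step 1: declare f=79 at depth 0
Visible at query point: f=79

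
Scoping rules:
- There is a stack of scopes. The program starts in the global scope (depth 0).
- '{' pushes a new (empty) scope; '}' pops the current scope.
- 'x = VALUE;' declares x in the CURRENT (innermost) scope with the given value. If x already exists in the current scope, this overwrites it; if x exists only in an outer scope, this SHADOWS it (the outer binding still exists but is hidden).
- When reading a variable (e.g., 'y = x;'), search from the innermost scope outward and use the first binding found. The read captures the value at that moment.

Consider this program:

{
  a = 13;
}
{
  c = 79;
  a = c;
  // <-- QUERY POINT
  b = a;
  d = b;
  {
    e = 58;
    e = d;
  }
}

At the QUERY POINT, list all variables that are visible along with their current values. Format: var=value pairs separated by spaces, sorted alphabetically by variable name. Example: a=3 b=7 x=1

Step 1: enter scope (depth=1)
Step 2: declare a=13 at depth 1
Step 3: exit scope (depth=0)
Step 4: enter scope (depth=1)
Step 5: declare c=79 at depth 1
Step 6: declare a=(read c)=79 at depth 1
Visible at query point: a=79 c=79

Answer: a=79 c=79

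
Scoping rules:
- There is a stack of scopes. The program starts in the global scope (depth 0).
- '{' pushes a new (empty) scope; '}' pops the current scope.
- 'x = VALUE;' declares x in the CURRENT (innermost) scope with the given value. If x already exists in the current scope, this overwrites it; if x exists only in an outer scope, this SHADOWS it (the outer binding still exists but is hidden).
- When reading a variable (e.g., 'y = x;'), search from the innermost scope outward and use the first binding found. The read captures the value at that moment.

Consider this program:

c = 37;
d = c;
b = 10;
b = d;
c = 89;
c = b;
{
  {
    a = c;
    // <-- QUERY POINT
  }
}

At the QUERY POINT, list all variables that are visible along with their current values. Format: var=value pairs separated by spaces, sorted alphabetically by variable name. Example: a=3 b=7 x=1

Step 1: declare c=37 at depth 0
Step 2: declare d=(read c)=37 at depth 0
Step 3: declare b=10 at depth 0
Step 4: declare b=(read d)=37 at depth 0
Step 5: declare c=89 at depth 0
Step 6: declare c=(read b)=37 at depth 0
Step 7: enter scope (depth=1)
Step 8: enter scope (depth=2)
Step 9: declare a=(read c)=37 at depth 2
Visible at query point: a=37 b=37 c=37 d=37

Answer: a=37 b=37 c=37 d=37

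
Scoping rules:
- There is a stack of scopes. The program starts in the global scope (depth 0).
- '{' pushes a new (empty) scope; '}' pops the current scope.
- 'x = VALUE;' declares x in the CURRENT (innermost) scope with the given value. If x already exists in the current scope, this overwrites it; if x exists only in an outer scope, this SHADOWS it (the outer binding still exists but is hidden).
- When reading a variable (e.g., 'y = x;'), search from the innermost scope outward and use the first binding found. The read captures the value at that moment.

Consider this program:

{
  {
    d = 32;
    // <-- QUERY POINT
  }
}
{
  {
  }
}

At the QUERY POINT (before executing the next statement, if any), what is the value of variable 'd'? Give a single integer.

Answer: 32

Derivation:
Step 1: enter scope (depth=1)
Step 2: enter scope (depth=2)
Step 3: declare d=32 at depth 2
Visible at query point: d=32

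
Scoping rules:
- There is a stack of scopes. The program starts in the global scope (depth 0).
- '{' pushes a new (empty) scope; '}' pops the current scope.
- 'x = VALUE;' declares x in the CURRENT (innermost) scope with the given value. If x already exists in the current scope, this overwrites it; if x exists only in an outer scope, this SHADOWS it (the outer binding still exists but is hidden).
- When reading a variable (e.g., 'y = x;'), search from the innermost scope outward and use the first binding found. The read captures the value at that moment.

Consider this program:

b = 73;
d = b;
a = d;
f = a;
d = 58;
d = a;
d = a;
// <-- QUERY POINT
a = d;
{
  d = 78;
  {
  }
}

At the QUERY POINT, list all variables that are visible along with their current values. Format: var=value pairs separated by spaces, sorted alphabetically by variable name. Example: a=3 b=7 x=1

Answer: a=73 b=73 d=73 f=73

Derivation:
Step 1: declare b=73 at depth 0
Step 2: declare d=(read b)=73 at depth 0
Step 3: declare a=(read d)=73 at depth 0
Step 4: declare f=(read a)=73 at depth 0
Step 5: declare d=58 at depth 0
Step 6: declare d=(read a)=73 at depth 0
Step 7: declare d=(read a)=73 at depth 0
Visible at query point: a=73 b=73 d=73 f=73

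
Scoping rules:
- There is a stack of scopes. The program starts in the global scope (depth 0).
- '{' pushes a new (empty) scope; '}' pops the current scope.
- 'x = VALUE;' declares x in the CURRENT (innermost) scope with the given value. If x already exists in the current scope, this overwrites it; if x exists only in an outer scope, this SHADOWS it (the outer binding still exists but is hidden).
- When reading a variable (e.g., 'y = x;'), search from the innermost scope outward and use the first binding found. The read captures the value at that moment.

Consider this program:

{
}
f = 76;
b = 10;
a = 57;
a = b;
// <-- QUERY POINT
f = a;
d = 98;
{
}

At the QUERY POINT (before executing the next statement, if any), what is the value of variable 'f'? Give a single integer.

Step 1: enter scope (depth=1)
Step 2: exit scope (depth=0)
Step 3: declare f=76 at depth 0
Step 4: declare b=10 at depth 0
Step 5: declare a=57 at depth 0
Step 6: declare a=(read b)=10 at depth 0
Visible at query point: a=10 b=10 f=76

Answer: 76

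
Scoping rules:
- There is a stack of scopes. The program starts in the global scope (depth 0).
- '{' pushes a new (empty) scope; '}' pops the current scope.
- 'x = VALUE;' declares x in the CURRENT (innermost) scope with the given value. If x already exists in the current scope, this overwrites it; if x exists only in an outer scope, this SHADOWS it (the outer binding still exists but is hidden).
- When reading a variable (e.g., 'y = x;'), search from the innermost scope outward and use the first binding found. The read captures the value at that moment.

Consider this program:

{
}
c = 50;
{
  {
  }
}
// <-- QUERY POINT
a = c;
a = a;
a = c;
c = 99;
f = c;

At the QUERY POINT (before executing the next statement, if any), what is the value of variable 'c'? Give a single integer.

Answer: 50

Derivation:
Step 1: enter scope (depth=1)
Step 2: exit scope (depth=0)
Step 3: declare c=50 at depth 0
Step 4: enter scope (depth=1)
Step 5: enter scope (depth=2)
Step 6: exit scope (depth=1)
Step 7: exit scope (depth=0)
Visible at query point: c=50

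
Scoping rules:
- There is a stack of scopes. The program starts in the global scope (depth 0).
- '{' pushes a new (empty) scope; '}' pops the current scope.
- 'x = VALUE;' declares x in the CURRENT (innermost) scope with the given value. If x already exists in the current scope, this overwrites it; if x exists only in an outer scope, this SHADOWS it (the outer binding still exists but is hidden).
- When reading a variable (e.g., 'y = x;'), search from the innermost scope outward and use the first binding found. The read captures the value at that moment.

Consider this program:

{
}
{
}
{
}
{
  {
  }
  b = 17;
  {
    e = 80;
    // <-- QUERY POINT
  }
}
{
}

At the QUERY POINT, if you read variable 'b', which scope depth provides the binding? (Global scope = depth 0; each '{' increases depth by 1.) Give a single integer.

Answer: 1

Derivation:
Step 1: enter scope (depth=1)
Step 2: exit scope (depth=0)
Step 3: enter scope (depth=1)
Step 4: exit scope (depth=0)
Step 5: enter scope (depth=1)
Step 6: exit scope (depth=0)
Step 7: enter scope (depth=1)
Step 8: enter scope (depth=2)
Step 9: exit scope (depth=1)
Step 10: declare b=17 at depth 1
Step 11: enter scope (depth=2)
Step 12: declare e=80 at depth 2
Visible at query point: b=17 e=80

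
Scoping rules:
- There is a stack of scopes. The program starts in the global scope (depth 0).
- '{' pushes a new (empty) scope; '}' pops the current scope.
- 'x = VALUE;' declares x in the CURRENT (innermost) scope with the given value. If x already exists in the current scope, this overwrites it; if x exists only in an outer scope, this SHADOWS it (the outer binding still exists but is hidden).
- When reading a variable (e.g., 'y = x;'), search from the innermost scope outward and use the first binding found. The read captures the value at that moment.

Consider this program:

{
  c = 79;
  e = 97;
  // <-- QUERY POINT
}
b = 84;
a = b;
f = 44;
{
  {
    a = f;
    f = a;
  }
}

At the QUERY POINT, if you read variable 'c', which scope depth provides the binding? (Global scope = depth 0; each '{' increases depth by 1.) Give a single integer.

Step 1: enter scope (depth=1)
Step 2: declare c=79 at depth 1
Step 3: declare e=97 at depth 1
Visible at query point: c=79 e=97

Answer: 1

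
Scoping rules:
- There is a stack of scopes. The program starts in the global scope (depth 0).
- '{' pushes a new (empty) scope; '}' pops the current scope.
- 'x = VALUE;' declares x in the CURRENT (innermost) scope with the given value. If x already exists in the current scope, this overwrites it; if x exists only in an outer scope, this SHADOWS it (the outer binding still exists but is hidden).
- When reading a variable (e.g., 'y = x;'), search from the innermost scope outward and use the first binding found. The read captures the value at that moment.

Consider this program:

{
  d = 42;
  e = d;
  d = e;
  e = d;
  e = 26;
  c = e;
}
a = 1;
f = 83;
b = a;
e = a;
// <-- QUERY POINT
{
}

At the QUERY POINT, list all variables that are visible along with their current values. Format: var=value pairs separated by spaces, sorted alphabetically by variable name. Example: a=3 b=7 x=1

Answer: a=1 b=1 e=1 f=83

Derivation:
Step 1: enter scope (depth=1)
Step 2: declare d=42 at depth 1
Step 3: declare e=(read d)=42 at depth 1
Step 4: declare d=(read e)=42 at depth 1
Step 5: declare e=(read d)=42 at depth 1
Step 6: declare e=26 at depth 1
Step 7: declare c=(read e)=26 at depth 1
Step 8: exit scope (depth=0)
Step 9: declare a=1 at depth 0
Step 10: declare f=83 at depth 0
Step 11: declare b=(read a)=1 at depth 0
Step 12: declare e=(read a)=1 at depth 0
Visible at query point: a=1 b=1 e=1 f=83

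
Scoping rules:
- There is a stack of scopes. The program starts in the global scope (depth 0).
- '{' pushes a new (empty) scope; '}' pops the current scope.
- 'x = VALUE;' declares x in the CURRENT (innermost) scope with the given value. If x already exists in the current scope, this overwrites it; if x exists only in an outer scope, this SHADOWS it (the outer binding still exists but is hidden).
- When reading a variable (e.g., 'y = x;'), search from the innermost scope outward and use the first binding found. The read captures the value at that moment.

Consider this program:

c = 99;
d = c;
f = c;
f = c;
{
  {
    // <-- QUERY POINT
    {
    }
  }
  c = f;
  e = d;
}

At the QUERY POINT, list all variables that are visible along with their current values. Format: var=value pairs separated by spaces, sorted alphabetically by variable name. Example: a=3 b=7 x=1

Step 1: declare c=99 at depth 0
Step 2: declare d=(read c)=99 at depth 0
Step 3: declare f=(read c)=99 at depth 0
Step 4: declare f=(read c)=99 at depth 0
Step 5: enter scope (depth=1)
Step 6: enter scope (depth=2)
Visible at query point: c=99 d=99 f=99

Answer: c=99 d=99 f=99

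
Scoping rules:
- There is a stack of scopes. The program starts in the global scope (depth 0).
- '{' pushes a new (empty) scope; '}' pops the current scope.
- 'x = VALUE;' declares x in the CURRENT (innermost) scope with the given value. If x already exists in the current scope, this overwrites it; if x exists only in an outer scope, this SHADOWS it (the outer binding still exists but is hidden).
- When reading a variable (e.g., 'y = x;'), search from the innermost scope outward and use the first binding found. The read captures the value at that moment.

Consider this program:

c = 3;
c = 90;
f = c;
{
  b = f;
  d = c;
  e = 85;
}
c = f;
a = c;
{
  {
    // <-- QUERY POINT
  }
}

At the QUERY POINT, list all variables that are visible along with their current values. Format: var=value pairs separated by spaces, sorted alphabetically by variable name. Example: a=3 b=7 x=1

Answer: a=90 c=90 f=90

Derivation:
Step 1: declare c=3 at depth 0
Step 2: declare c=90 at depth 0
Step 3: declare f=(read c)=90 at depth 0
Step 4: enter scope (depth=1)
Step 5: declare b=(read f)=90 at depth 1
Step 6: declare d=(read c)=90 at depth 1
Step 7: declare e=85 at depth 1
Step 8: exit scope (depth=0)
Step 9: declare c=(read f)=90 at depth 0
Step 10: declare a=(read c)=90 at depth 0
Step 11: enter scope (depth=1)
Step 12: enter scope (depth=2)
Visible at query point: a=90 c=90 f=90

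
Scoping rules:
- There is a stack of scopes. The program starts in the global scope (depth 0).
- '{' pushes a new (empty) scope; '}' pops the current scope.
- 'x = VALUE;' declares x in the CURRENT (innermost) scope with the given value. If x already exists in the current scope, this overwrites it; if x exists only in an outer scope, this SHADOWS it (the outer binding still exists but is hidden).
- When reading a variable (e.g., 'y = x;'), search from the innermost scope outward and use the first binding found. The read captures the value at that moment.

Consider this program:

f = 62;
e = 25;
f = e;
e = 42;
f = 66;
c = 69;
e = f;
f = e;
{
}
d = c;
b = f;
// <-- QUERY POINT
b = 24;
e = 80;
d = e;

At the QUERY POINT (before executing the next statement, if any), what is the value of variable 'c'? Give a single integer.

Step 1: declare f=62 at depth 0
Step 2: declare e=25 at depth 0
Step 3: declare f=(read e)=25 at depth 0
Step 4: declare e=42 at depth 0
Step 5: declare f=66 at depth 0
Step 6: declare c=69 at depth 0
Step 7: declare e=(read f)=66 at depth 0
Step 8: declare f=(read e)=66 at depth 0
Step 9: enter scope (depth=1)
Step 10: exit scope (depth=0)
Step 11: declare d=(read c)=69 at depth 0
Step 12: declare b=(read f)=66 at depth 0
Visible at query point: b=66 c=69 d=69 e=66 f=66

Answer: 69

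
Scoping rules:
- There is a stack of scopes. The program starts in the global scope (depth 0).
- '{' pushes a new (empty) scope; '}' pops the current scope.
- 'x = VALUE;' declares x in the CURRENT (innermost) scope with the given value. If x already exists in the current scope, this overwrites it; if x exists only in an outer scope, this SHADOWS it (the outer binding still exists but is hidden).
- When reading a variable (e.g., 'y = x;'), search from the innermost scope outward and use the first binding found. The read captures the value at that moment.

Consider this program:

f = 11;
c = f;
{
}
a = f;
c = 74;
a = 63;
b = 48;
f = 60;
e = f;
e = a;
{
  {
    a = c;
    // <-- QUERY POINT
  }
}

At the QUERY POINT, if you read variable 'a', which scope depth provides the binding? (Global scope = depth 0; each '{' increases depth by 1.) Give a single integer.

Answer: 2

Derivation:
Step 1: declare f=11 at depth 0
Step 2: declare c=(read f)=11 at depth 0
Step 3: enter scope (depth=1)
Step 4: exit scope (depth=0)
Step 5: declare a=(read f)=11 at depth 0
Step 6: declare c=74 at depth 0
Step 7: declare a=63 at depth 0
Step 8: declare b=48 at depth 0
Step 9: declare f=60 at depth 0
Step 10: declare e=(read f)=60 at depth 0
Step 11: declare e=(read a)=63 at depth 0
Step 12: enter scope (depth=1)
Step 13: enter scope (depth=2)
Step 14: declare a=(read c)=74 at depth 2
Visible at query point: a=74 b=48 c=74 e=63 f=60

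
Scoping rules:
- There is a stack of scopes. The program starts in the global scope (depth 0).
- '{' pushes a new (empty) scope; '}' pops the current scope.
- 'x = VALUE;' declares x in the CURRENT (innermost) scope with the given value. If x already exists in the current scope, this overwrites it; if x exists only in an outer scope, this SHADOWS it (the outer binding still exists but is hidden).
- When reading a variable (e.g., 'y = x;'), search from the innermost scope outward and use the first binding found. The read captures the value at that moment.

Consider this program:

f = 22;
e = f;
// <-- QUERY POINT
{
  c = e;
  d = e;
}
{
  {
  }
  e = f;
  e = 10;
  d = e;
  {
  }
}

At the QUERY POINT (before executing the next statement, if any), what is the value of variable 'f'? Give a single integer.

Step 1: declare f=22 at depth 0
Step 2: declare e=(read f)=22 at depth 0
Visible at query point: e=22 f=22

Answer: 22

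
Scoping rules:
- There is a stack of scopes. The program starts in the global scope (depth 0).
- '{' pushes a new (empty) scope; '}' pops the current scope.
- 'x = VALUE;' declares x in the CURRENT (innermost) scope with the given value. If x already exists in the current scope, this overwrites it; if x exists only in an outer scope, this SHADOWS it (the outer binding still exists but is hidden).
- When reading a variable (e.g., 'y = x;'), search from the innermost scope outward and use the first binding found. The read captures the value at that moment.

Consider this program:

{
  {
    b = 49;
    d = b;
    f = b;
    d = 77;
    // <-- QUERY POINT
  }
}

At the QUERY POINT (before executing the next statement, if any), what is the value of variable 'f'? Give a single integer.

Step 1: enter scope (depth=1)
Step 2: enter scope (depth=2)
Step 3: declare b=49 at depth 2
Step 4: declare d=(read b)=49 at depth 2
Step 5: declare f=(read b)=49 at depth 2
Step 6: declare d=77 at depth 2
Visible at query point: b=49 d=77 f=49

Answer: 49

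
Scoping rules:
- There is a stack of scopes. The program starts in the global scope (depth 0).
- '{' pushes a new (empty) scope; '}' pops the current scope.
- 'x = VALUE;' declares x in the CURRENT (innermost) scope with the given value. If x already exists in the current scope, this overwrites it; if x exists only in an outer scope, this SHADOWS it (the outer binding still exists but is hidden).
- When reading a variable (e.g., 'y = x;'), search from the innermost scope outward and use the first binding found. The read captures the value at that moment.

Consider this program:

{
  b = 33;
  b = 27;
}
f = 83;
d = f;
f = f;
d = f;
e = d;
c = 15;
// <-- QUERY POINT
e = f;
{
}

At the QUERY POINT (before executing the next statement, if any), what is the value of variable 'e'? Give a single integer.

Answer: 83

Derivation:
Step 1: enter scope (depth=1)
Step 2: declare b=33 at depth 1
Step 3: declare b=27 at depth 1
Step 4: exit scope (depth=0)
Step 5: declare f=83 at depth 0
Step 6: declare d=(read f)=83 at depth 0
Step 7: declare f=(read f)=83 at depth 0
Step 8: declare d=(read f)=83 at depth 0
Step 9: declare e=(read d)=83 at depth 0
Step 10: declare c=15 at depth 0
Visible at query point: c=15 d=83 e=83 f=83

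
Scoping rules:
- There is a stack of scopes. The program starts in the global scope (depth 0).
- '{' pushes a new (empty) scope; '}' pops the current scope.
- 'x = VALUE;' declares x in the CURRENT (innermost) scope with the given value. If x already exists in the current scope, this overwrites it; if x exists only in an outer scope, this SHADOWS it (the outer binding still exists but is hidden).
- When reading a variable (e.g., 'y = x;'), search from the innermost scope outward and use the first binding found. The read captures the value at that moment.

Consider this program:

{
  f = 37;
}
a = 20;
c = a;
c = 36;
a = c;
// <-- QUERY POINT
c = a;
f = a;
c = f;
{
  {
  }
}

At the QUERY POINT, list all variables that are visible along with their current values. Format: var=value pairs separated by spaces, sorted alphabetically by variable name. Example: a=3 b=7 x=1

Answer: a=36 c=36

Derivation:
Step 1: enter scope (depth=1)
Step 2: declare f=37 at depth 1
Step 3: exit scope (depth=0)
Step 4: declare a=20 at depth 0
Step 5: declare c=(read a)=20 at depth 0
Step 6: declare c=36 at depth 0
Step 7: declare a=(read c)=36 at depth 0
Visible at query point: a=36 c=36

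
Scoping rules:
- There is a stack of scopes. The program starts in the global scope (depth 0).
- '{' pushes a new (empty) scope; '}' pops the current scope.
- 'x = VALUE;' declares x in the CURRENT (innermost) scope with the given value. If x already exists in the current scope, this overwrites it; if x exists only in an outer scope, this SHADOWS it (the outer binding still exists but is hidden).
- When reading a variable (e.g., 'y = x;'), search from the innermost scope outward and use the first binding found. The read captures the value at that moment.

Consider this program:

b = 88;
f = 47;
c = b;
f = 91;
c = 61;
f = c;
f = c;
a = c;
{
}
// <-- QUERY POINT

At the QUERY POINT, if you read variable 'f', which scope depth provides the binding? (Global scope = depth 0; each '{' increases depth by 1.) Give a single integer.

Answer: 0

Derivation:
Step 1: declare b=88 at depth 0
Step 2: declare f=47 at depth 0
Step 3: declare c=(read b)=88 at depth 0
Step 4: declare f=91 at depth 0
Step 5: declare c=61 at depth 0
Step 6: declare f=(read c)=61 at depth 0
Step 7: declare f=(read c)=61 at depth 0
Step 8: declare a=(read c)=61 at depth 0
Step 9: enter scope (depth=1)
Step 10: exit scope (depth=0)
Visible at query point: a=61 b=88 c=61 f=61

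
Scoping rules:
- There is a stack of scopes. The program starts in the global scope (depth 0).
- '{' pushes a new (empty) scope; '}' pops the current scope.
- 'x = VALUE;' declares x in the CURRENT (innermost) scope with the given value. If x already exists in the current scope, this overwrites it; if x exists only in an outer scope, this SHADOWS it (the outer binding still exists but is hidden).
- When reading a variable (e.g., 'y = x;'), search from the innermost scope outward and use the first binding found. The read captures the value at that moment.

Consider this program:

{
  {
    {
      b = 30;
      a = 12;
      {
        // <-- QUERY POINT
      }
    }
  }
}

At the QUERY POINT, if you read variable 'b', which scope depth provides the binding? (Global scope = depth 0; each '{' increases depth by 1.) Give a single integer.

Step 1: enter scope (depth=1)
Step 2: enter scope (depth=2)
Step 3: enter scope (depth=3)
Step 4: declare b=30 at depth 3
Step 5: declare a=12 at depth 3
Step 6: enter scope (depth=4)
Visible at query point: a=12 b=30

Answer: 3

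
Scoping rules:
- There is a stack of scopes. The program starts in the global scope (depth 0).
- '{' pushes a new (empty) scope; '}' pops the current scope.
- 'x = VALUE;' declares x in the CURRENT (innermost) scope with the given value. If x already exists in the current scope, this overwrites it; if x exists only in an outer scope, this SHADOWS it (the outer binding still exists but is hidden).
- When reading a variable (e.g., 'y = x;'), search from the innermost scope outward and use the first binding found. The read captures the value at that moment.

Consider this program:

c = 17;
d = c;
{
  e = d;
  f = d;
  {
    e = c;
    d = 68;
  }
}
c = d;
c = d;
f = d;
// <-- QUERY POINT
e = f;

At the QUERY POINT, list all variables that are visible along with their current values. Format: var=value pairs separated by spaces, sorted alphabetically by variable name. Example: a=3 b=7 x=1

Answer: c=17 d=17 f=17

Derivation:
Step 1: declare c=17 at depth 0
Step 2: declare d=(read c)=17 at depth 0
Step 3: enter scope (depth=1)
Step 4: declare e=(read d)=17 at depth 1
Step 5: declare f=(read d)=17 at depth 1
Step 6: enter scope (depth=2)
Step 7: declare e=(read c)=17 at depth 2
Step 8: declare d=68 at depth 2
Step 9: exit scope (depth=1)
Step 10: exit scope (depth=0)
Step 11: declare c=(read d)=17 at depth 0
Step 12: declare c=(read d)=17 at depth 0
Step 13: declare f=(read d)=17 at depth 0
Visible at query point: c=17 d=17 f=17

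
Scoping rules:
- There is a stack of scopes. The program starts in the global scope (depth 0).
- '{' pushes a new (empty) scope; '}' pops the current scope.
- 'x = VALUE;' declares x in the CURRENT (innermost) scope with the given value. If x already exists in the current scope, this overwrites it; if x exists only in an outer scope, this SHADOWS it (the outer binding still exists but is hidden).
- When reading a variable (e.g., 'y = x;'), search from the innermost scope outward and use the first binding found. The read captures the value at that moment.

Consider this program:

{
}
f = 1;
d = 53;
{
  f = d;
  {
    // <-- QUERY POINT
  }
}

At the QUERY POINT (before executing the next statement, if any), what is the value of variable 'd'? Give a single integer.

Answer: 53

Derivation:
Step 1: enter scope (depth=1)
Step 2: exit scope (depth=0)
Step 3: declare f=1 at depth 0
Step 4: declare d=53 at depth 0
Step 5: enter scope (depth=1)
Step 6: declare f=(read d)=53 at depth 1
Step 7: enter scope (depth=2)
Visible at query point: d=53 f=53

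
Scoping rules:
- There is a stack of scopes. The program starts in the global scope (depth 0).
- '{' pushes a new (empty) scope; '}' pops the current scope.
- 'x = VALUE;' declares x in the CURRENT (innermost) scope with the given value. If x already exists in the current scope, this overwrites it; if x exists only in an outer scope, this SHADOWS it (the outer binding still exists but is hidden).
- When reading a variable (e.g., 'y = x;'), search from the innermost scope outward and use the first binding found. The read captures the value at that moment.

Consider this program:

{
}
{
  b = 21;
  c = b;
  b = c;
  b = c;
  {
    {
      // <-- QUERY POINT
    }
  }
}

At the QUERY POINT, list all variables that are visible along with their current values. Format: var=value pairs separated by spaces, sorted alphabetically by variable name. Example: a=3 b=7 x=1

Step 1: enter scope (depth=1)
Step 2: exit scope (depth=0)
Step 3: enter scope (depth=1)
Step 4: declare b=21 at depth 1
Step 5: declare c=(read b)=21 at depth 1
Step 6: declare b=(read c)=21 at depth 1
Step 7: declare b=(read c)=21 at depth 1
Step 8: enter scope (depth=2)
Step 9: enter scope (depth=3)
Visible at query point: b=21 c=21

Answer: b=21 c=21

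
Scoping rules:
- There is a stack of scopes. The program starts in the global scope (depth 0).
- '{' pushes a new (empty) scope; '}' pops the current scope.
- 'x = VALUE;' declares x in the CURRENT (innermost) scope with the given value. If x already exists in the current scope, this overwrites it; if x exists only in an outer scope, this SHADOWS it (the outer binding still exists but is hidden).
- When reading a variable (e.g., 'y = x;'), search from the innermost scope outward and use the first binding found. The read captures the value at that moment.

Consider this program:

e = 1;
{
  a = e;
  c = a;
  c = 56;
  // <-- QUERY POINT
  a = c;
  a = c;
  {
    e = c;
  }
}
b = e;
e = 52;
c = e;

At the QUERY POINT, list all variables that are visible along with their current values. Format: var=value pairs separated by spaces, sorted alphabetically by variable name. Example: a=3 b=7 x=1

Step 1: declare e=1 at depth 0
Step 2: enter scope (depth=1)
Step 3: declare a=(read e)=1 at depth 1
Step 4: declare c=(read a)=1 at depth 1
Step 5: declare c=56 at depth 1
Visible at query point: a=1 c=56 e=1

Answer: a=1 c=56 e=1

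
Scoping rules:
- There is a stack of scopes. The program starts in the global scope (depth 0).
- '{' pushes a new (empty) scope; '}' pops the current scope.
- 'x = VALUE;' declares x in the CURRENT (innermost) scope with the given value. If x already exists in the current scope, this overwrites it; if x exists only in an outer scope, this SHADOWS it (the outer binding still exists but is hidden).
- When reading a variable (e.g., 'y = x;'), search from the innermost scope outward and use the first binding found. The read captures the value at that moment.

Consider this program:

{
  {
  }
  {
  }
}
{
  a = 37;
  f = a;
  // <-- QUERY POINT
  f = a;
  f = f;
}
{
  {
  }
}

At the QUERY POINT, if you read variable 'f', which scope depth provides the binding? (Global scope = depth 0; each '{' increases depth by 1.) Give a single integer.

Answer: 1

Derivation:
Step 1: enter scope (depth=1)
Step 2: enter scope (depth=2)
Step 3: exit scope (depth=1)
Step 4: enter scope (depth=2)
Step 5: exit scope (depth=1)
Step 6: exit scope (depth=0)
Step 7: enter scope (depth=1)
Step 8: declare a=37 at depth 1
Step 9: declare f=(read a)=37 at depth 1
Visible at query point: a=37 f=37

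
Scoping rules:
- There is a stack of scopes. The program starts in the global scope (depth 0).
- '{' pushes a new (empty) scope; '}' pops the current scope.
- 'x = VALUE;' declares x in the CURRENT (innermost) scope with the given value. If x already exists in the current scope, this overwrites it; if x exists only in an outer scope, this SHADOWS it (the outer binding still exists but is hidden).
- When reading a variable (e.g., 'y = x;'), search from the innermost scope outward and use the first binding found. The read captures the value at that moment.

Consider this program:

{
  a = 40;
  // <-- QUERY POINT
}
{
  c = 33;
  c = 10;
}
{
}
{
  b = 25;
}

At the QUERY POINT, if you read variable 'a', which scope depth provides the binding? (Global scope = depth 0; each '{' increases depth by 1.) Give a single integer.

Answer: 1

Derivation:
Step 1: enter scope (depth=1)
Step 2: declare a=40 at depth 1
Visible at query point: a=40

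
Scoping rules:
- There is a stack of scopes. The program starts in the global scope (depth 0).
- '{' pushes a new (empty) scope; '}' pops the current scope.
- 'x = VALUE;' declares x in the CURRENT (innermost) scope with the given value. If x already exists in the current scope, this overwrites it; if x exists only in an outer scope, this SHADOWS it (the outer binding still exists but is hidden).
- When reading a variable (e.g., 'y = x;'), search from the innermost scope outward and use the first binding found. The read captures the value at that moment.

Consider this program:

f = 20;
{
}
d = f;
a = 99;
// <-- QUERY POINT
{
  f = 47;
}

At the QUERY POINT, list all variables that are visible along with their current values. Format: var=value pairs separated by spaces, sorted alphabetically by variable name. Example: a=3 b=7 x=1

Answer: a=99 d=20 f=20

Derivation:
Step 1: declare f=20 at depth 0
Step 2: enter scope (depth=1)
Step 3: exit scope (depth=0)
Step 4: declare d=(read f)=20 at depth 0
Step 5: declare a=99 at depth 0
Visible at query point: a=99 d=20 f=20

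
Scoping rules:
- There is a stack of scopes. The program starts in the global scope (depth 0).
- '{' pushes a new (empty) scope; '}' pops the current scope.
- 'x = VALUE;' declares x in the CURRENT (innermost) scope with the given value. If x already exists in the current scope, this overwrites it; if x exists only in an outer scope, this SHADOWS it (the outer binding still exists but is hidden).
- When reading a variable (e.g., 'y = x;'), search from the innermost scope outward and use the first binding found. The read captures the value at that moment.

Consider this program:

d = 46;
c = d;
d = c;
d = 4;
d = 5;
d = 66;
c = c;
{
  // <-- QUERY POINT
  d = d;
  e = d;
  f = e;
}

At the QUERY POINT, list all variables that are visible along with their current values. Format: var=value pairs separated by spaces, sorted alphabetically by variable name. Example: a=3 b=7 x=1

Step 1: declare d=46 at depth 0
Step 2: declare c=(read d)=46 at depth 0
Step 3: declare d=(read c)=46 at depth 0
Step 4: declare d=4 at depth 0
Step 5: declare d=5 at depth 0
Step 6: declare d=66 at depth 0
Step 7: declare c=(read c)=46 at depth 0
Step 8: enter scope (depth=1)
Visible at query point: c=46 d=66

Answer: c=46 d=66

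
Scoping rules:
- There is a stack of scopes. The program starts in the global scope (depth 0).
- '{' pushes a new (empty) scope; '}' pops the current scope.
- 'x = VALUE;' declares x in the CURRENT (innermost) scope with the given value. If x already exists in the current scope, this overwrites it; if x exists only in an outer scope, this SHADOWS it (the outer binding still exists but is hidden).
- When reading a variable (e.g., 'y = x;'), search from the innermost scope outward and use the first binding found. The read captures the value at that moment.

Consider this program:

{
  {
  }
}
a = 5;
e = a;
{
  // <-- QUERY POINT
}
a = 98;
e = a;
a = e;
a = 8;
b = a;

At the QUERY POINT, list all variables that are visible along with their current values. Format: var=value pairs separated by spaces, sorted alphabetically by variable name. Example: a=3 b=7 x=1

Answer: a=5 e=5

Derivation:
Step 1: enter scope (depth=1)
Step 2: enter scope (depth=2)
Step 3: exit scope (depth=1)
Step 4: exit scope (depth=0)
Step 5: declare a=5 at depth 0
Step 6: declare e=(read a)=5 at depth 0
Step 7: enter scope (depth=1)
Visible at query point: a=5 e=5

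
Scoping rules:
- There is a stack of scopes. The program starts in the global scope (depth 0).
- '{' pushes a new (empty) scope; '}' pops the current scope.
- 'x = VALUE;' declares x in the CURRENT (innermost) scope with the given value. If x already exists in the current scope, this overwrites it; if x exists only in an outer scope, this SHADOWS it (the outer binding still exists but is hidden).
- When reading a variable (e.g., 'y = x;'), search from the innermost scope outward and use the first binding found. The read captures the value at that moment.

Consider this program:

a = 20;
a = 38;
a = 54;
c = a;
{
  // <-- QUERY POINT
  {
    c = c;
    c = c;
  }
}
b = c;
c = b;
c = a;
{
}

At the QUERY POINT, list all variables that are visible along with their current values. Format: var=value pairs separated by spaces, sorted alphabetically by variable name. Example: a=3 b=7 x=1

Answer: a=54 c=54

Derivation:
Step 1: declare a=20 at depth 0
Step 2: declare a=38 at depth 0
Step 3: declare a=54 at depth 0
Step 4: declare c=(read a)=54 at depth 0
Step 5: enter scope (depth=1)
Visible at query point: a=54 c=54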